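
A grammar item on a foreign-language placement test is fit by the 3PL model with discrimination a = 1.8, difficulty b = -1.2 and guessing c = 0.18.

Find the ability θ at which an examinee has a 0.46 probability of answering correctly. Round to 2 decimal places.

P(θ) = c + (1 − c) · 1 / (1 + exp(−a(θ − b)))
Remove guessing floor: (0.46 − 0.18)/(1 − 0.18) = 0.3415
logit = ln(0.3415/0.6585) = -0.6568
θ = b + logit/(a) = -1.2 + (-0.6568)/1.8000 = -1.5649

-1.56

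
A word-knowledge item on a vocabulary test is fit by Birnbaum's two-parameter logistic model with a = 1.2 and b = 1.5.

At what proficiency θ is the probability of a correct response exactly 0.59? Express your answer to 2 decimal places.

1.80

P(θ) = 1 / (1 + exp(−a(θ − b)))
logit = ln(0.5900/0.4100) = 0.3640
θ = b + logit/(a) = 1.5 + 0.3640/1.2000 = 1.8033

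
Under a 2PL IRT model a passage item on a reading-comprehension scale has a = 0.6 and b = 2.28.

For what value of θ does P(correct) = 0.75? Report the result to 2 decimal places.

4.11

P(θ) = 1 / (1 + exp(−a(θ − b)))
logit = ln(0.7500/0.2500) = 1.0986
θ = b + logit/(a) = 2.28 + 1.0986/0.6000 = 4.1110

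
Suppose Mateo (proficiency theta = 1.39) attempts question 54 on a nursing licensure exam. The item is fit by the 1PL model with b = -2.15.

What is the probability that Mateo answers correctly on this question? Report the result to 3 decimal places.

P(theta) = 1 / (1 + exp(−(theta − b)))
Exponent: (1.39 − (-2.15)) = 3.5400
1/(1 + e^{-3.5400}) = 0.9718
P = 0.9718

0.972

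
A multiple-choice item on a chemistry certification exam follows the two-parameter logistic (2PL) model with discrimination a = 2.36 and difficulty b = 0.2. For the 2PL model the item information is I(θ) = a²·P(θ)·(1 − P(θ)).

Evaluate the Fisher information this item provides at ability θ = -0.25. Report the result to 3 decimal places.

P = 1/(1+e^{1.0620}) = 0.2569
P(1−P) = 0.2569 × 0.7431 = 0.1909
I = a² × P(1−P) = 2.36² × 0.1909 = 1.06332

1.063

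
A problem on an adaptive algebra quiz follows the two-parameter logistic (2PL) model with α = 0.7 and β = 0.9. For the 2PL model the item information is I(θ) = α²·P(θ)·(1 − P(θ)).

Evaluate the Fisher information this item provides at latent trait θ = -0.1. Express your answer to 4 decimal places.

0.1086

P = 1/(1+e^{0.7000}) = 0.3318
P(1−P) = 0.3318 × 0.6682 = 0.2217
I = α² × P(1−P) = 0.7² × 0.2217 = 0.10864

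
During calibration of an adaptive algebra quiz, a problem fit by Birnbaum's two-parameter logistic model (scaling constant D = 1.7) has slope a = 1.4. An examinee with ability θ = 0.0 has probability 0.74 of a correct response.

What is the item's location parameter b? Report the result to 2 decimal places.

-0.44

P(θ) = 1 / (1 + exp(−D·a(θ − b)))
logit(0.74) = ln(0.74/0.26) = 1.0460
b = θ − logit/(1.7·a) = 0.0 − 1.0460/2.3800 = -0.4395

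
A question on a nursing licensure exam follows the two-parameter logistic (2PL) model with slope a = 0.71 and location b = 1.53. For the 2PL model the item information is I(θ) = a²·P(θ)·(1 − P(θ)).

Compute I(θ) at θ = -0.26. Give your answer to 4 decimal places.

0.0862

P = 1/(1+e^{1.2709}) = 0.2191
P(1−P) = 0.2191 × 0.7809 = 0.1711
I = a² × P(1−P) = 0.71² × 0.1711 = 0.08625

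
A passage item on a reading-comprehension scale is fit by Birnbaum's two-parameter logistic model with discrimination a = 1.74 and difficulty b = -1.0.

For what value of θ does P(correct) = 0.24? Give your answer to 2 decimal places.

-1.66

P(θ) = 1 / (1 + exp(−a(θ − b)))
logit = ln(0.2400/0.7600) = -1.1527
θ = b + logit/(a) = -1.0 + (-1.1527)/1.7400 = -1.6625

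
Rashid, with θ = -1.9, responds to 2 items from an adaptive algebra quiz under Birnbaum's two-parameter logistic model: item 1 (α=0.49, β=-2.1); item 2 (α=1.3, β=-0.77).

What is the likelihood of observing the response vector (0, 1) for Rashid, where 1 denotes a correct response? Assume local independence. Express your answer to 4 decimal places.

0.0890

P(θ) = 1 / (1 + exp(−α(θ − β)))
P_1 = 1/(1+e^{-0.0980}) = 0.5245
P_2 = 1/(1+e^{1.4690}) = 0.1871
L = (1−P_1) × P_2 = 0.4755 × 0.1871 = 0.08897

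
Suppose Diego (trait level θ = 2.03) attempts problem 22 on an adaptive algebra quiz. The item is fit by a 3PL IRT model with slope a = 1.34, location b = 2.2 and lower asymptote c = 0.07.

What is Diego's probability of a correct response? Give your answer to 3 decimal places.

P(θ) = c + (1 − c) · 1 / (1 + exp(−a(θ − b)))
Exponent: 1.34 × (2.03 − 2.2) = -0.2278
1/(1 + e^{0.2278}) = 0.4433
P = 0.07 + 0.93 × 0.4433 = 0.4823

0.482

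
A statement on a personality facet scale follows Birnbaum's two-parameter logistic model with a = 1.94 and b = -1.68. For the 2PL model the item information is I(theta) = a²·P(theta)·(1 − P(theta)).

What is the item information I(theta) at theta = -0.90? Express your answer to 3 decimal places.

0.557

P = 1/(1+e^{-1.5132}) = 0.8195
P(1−P) = 0.8195 × 0.1805 = 0.1479
I = a² × P(1−P) = 1.94² × 0.1479 = 0.55663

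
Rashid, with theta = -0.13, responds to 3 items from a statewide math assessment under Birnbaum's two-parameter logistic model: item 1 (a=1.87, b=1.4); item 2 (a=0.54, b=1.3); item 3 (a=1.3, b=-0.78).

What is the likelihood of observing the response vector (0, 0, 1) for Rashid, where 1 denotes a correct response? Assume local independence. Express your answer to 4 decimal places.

P(theta) = 1 / (1 + exp(−a(theta − b)))
P_1 = 1/(1+e^{2.8611}) = 0.0541
P_2 = 1/(1+e^{0.7722}) = 0.3160
P_3 = 1/(1+e^{-0.8450}) = 0.6995
L = (1−P_1) × (1−P_2) × P_3 = 0.9459 × 0.6840 × 0.6995 = 0.45258

0.4526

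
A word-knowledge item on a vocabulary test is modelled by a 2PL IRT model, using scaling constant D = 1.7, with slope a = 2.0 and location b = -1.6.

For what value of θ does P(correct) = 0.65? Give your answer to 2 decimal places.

P(θ) = 1 / (1 + exp(−D·a(θ − b)))
logit = ln(0.6500/0.3500) = 0.6190
θ = b + logit/(1.7·a) = -1.6 + 0.6190/3.4000 = -1.4179

-1.42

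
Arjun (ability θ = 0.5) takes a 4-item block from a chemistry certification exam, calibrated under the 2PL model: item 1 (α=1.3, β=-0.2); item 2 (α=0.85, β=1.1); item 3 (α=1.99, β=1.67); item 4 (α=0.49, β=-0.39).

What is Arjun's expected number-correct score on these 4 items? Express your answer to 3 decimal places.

P(θ) = 1 / (1 + exp(−α(θ − β)))
P_1 = 1/(1+e^{-0.9100}) = 0.7130
P_2 = 1/(1+e^{0.5100}) = 0.3752
P_3 = 1/(1+e^{2.3283}) = 0.0888
P_4 = 1/(1+e^{-0.4361}) = 0.6073
E[score] = 0.7130 + 0.3752 + 0.0888 + 0.6073 = 1.7843

1.784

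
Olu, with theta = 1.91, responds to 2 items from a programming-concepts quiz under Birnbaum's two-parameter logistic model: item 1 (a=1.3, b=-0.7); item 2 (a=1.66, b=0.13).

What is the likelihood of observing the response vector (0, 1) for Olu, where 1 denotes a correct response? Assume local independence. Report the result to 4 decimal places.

0.0309

P(theta) = 1 / (1 + exp(−a(theta − b)))
P_1 = 1/(1+e^{-3.3930}) = 0.9675
P_2 = 1/(1+e^{-2.9548}) = 0.9505
L = (1−P_1) × P_2 = 0.0325 × 0.9505 = 0.03091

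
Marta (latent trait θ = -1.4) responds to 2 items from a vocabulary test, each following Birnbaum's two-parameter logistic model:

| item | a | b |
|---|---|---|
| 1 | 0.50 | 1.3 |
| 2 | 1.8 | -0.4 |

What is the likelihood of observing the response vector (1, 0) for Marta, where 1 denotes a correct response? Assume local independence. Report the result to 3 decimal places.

0.177

P(θ) = 1 / (1 + exp(−a(θ − b)))
P_1 = 1/(1+e^{1.3500}) = 0.2059
P_2 = 1/(1+e^{1.8000}) = 0.1419
L = P_1 × (1−P_2) = 0.2059 × 0.8581 = 0.17667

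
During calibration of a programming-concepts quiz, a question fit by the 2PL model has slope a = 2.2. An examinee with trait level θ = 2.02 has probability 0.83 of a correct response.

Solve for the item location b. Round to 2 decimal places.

P(θ) = 1 / (1 + exp(−a(θ − b)))
logit(0.83) = ln(0.83/0.17) = 1.5856
b = θ − logit/(a) = 2.02 − 1.5856/2.2000 = 1.2993

1.30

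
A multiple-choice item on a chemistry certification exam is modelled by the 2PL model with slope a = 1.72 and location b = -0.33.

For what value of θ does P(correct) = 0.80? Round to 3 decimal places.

0.476

P(θ) = 1 / (1 + exp(−a(θ − b)))
logit = ln(0.8000/0.2000) = 1.3863
θ = b + logit/(a) = -0.33 + 1.3863/1.7200 = 0.4760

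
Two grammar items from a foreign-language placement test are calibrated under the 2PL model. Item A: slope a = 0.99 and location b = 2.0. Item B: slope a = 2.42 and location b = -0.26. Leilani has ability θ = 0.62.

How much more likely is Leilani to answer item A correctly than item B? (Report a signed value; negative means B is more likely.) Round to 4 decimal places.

P(θ) = 1 / (1 + exp(−a(θ − b)))
P_A = 0.2032
P_B = 0.8937
P_A − P_B = -0.6905

-0.6905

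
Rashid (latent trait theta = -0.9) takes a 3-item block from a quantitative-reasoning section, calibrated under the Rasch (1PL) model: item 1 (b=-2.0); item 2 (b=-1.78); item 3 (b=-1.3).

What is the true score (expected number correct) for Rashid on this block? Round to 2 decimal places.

P(theta) = 1 / (1 + exp(−(theta − b)))
P_1 = 1/(1+e^{-1.1000}) = 0.7503
P_2 = 1/(1+e^{-0.8800}) = 0.7068
P_3 = 1/(1+e^{-0.4000}) = 0.5987
E[score] = 0.7503 + 0.7068 + 0.5987 = 2.0558

2.06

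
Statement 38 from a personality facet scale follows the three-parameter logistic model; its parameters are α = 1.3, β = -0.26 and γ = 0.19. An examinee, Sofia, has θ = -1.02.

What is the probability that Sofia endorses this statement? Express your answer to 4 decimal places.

0.4098

P(θ) = γ + (1 − γ) · 1 / (1 + exp(−α(θ − β)))
Exponent: 1.3 × (-1.02 − (-0.26)) = -0.9880
1/(1 + e^{0.9880}) = 0.2713
P = 0.19 + 0.81 × 0.2713 = 0.4098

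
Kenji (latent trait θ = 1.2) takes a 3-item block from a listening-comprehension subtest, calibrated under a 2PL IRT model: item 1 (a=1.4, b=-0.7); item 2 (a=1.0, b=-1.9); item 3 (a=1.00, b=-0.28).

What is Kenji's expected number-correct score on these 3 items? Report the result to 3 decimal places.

2.706

P(θ) = 1 / (1 + exp(−a(θ − b)))
P_1 = 1/(1+e^{-2.6600}) = 0.9346
P_2 = 1/(1+e^{-3.1000}) = 0.9569
P_3 = 1/(1+e^{-1.4800}) = 0.8146
E[score] = 0.9346 + 0.9569 + 0.8146 = 2.7061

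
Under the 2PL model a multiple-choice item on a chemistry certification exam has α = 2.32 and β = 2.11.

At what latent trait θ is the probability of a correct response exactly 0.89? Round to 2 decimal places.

3.01

P(θ) = 1 / (1 + exp(−α(θ − β)))
logit = ln(0.8900/0.1100) = 2.0907
θ = β + logit/(α) = 2.11 + 2.0907/2.3200 = 3.0112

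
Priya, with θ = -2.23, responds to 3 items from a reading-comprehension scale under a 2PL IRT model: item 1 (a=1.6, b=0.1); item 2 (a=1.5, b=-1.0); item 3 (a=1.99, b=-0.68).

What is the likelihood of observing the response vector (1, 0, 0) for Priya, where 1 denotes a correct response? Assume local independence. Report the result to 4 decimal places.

P(θ) = 1 / (1 + exp(−a(θ − b)))
P_1 = 1/(1+e^{3.7280}) = 0.0235
P_2 = 1/(1+e^{1.8450}) = 0.1365
P_3 = 1/(1+e^{3.0845}) = 0.0438
L = P_1 × (1−P_2) × (1−P_3) = 0.0235 × 0.8635 × 0.9562 = 0.01939

0.0194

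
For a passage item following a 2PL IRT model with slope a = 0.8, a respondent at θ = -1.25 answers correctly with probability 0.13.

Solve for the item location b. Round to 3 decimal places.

P(θ) = 1 / (1 + exp(−a(θ − b)))
logit(0.13) = ln(0.13/0.87) = -1.9010
b = θ − logit/(a) = -1.25 − (-1.9010)/0.8000 = 1.1262

1.126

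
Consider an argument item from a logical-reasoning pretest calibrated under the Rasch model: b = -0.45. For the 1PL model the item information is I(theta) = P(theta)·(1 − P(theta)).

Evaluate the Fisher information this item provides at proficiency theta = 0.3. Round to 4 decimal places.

0.2179

P = 1/(1+e^{-0.7500}) = 0.6792
P(1−P) = 0.6792 × 0.3208 = 0.2179
I = P(1−P) = 0.21789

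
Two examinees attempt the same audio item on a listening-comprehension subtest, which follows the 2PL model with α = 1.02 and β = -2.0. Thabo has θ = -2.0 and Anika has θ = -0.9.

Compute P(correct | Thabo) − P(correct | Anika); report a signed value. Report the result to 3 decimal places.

-0.254

P(θ) = 1 / (1 + exp(−α(θ − β)))
P(Thabo) = 0.5000  [exponent 0.0000]
P(Anika) = 0.7544  [exponent 1.1220]
Difference = 0.5000 − 0.7544 = -0.2544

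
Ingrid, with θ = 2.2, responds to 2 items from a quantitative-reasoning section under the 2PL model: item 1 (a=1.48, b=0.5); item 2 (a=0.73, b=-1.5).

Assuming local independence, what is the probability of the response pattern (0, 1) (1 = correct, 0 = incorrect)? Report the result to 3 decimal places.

P(θ) = 1 / (1 + exp(−a(θ − b)))
P_1 = 1/(1+e^{-2.5160}) = 0.9253
P_2 = 1/(1+e^{-2.7010}) = 0.9371
L = (1−P_1) × P_2 = 0.0747 × 0.9371 = 0.07004

0.070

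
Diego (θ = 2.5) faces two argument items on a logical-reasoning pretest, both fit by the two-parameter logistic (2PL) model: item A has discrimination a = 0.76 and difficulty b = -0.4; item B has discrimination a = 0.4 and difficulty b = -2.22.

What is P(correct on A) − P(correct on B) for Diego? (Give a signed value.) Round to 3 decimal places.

0.032

P(θ) = 1 / (1 + exp(−a(θ − b)))
P_A = 0.9006
P_B = 0.8685
P_A − P_B = 0.0321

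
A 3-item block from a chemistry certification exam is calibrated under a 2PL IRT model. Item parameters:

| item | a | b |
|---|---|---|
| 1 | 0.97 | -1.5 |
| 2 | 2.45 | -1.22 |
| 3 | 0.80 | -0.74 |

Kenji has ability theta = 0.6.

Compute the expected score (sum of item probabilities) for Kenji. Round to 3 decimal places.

P(theta) = 1 / (1 + exp(−a(theta − b)))
P_1 = 1/(1+e^{-2.0370}) = 0.8846
P_2 = 1/(1+e^{-4.4590}) = 0.9886
P_3 = 1/(1+e^{-1.0720}) = 0.7450
E[score] = 0.8846 + 0.9886 + 0.7450 = 2.6182

2.618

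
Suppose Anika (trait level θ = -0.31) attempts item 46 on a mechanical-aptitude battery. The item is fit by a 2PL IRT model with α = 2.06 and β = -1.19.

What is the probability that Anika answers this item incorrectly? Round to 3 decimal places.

0.140

P(θ) = 1 / (1 + exp(−α(θ − β)))
Exponent: 2.06 × (-0.31 − (-1.19)) = 1.8128
1/(1 + e^{-1.8128}) = 0.8597
P(incorrect) = 1 − 0.8597 = 0.1403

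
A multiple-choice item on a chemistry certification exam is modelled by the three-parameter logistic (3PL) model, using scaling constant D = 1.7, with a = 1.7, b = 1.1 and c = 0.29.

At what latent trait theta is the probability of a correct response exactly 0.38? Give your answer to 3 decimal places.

P(theta) = c + (1 − c) · 1 / (1 + exp(−D·a(theta − b)))
Remove guessing floor: (0.38 − 0.29)/(1 − 0.29) = 0.1268
logit = ln(0.1268/0.8732) = -1.9299
theta = b + logit/(1.7·a) = 1.1 + (-1.9299)/2.8900 = 0.4322

0.432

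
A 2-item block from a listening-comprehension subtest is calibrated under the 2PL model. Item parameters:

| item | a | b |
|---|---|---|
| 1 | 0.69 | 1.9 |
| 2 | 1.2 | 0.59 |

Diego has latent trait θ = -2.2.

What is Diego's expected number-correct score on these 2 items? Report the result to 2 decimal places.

P(θ) = 1 / (1 + exp(−a(θ − b)))
P_1 = 1/(1+e^{2.8290}) = 0.0558
P_2 = 1/(1+e^{3.3480}) = 0.0340
E[score] = 0.0558 + 0.0340 = 0.0897

0.09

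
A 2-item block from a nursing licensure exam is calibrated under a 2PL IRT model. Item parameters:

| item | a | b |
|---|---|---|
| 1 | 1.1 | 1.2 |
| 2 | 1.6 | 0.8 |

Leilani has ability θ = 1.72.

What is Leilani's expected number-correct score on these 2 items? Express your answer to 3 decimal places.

P(θ) = 1 / (1 + exp(−a(θ − b)))
P_1 = 1/(1+e^{-0.5720}) = 0.6392
P_2 = 1/(1+e^{-1.4720}) = 0.8134
E[score] = 0.6392 + 0.8134 = 1.4526

1.453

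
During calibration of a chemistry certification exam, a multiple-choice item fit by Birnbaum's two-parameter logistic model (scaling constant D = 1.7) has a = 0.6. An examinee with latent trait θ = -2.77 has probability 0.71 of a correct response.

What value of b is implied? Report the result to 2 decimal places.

-3.65

P(θ) = 1 / (1 + exp(−D·a(θ − b)))
logit(0.71) = ln(0.71/0.29) = 0.8954
b = θ − logit/(1.7·a) = -2.77 − 0.8954/1.0200 = -3.6478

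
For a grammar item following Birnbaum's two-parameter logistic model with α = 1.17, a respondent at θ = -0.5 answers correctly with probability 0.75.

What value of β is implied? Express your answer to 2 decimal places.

P(θ) = 1 / (1 + exp(−α(θ − β)))
logit(0.75) = ln(0.75/0.25) = 1.0986
β = θ − logit/(α) = -0.5 − 1.0986/1.1700 = -1.4390

-1.44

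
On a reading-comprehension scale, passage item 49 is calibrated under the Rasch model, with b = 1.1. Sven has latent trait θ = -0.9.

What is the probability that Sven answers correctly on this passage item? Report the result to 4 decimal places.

P(θ) = 1 / (1 + exp(−(θ − b)))
Exponent: (-0.9 − 1.1) = -2.0000
1/(1 + e^{2.0000}) = 0.1192
P = 0.1192

0.1192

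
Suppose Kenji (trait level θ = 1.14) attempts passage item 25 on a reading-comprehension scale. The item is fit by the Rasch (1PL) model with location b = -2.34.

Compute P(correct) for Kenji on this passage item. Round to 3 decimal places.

0.970

P(θ) = 1 / (1 + exp(−(θ − b)))
Exponent: (1.14 − (-2.34)) = 3.4800
1/(1 + e^{-3.4800}) = 0.9701
P = 0.9701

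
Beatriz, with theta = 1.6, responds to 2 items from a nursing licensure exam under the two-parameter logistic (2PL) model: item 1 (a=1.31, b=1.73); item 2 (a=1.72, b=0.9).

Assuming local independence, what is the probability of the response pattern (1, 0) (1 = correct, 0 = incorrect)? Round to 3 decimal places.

0.106

P(theta) = 1 / (1 + exp(−a(theta − b)))
P_1 = 1/(1+e^{0.1703}) = 0.4575
P_2 = 1/(1+e^{-1.2040}) = 0.7692
L = P_1 × (1−P_2) = 0.4575 × 0.2308 = 0.10558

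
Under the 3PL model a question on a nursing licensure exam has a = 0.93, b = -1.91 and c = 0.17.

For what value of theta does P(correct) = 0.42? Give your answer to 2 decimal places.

P(theta) = c + (1 − c) · 1 / (1 + exp(−a(theta − b)))
Remove guessing floor: (0.42 − 0.17)/(1 − 0.17) = 0.3012
logit = ln(0.3012/0.6988) = -0.8416
theta = b + logit/(a) = -1.91 + (-0.8416)/0.9300 = -2.8149

-2.81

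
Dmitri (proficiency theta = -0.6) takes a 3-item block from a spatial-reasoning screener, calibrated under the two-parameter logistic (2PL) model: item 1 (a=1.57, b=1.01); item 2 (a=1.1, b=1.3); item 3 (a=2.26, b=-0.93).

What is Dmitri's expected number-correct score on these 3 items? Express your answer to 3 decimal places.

0.862

P(theta) = 1 / (1 + exp(−a(theta − b)))
P_1 = 1/(1+e^{2.5277}) = 0.0739
P_2 = 1/(1+e^{2.0900}) = 0.1101
P_3 = 1/(1+e^{-0.7458}) = 0.6783
E[score] = 0.0739 + 0.1101 + 0.6783 = 0.8623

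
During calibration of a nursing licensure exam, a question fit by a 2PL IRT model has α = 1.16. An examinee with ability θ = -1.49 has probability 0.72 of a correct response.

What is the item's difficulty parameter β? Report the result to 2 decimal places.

P(θ) = 1 / (1 + exp(−α(θ − β)))
logit(0.72) = ln(0.72/0.28) = 0.9445
β = θ − logit/(α) = -1.49 − 0.9445/1.1600 = -2.3042

-2.30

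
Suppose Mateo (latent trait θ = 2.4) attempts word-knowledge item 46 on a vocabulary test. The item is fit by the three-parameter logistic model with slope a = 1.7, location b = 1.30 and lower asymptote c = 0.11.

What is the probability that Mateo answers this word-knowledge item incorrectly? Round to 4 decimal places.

0.1189

P(θ) = c + (1 − c) · 1 / (1 + exp(−a(θ − b)))
Exponent: 1.7 × (2.4 − 1.30) = 1.8700
1/(1 + e^{-1.8700}) = 0.8665
P = 0.11 + 0.89 × 0.8665 = 0.8811
P(incorrect) = 1 − 0.8811 = 0.1189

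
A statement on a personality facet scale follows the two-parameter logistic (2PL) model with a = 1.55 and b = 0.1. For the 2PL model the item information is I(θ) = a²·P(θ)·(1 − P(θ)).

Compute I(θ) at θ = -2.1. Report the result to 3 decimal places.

0.074

P = 1/(1+e^{3.4100}) = 0.0320
P(1−P) = 0.0320 × 0.9680 = 0.0310
I = a² × P(1−P) = 1.55² × 0.0310 = 0.07438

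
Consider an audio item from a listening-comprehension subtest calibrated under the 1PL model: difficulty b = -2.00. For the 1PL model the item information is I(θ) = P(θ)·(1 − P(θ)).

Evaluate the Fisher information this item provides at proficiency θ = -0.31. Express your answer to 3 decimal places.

0.132

P = 1/(1+e^{-1.6900}) = 0.8442
P(1−P) = 0.8442 × 0.1558 = 0.1315
I = P(1−P) = 0.13151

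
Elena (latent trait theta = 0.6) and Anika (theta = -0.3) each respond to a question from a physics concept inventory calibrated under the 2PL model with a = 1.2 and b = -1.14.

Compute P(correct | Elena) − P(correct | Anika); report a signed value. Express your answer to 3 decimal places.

0.157

P(theta) = 1 / (1 + exp(−a(theta − b)))
P(Elena) = 0.8897  [exponent 2.0880]
P(Anika) = 0.7326  [exponent 1.0080]
Difference = 0.8897 − 0.7326 = 0.1571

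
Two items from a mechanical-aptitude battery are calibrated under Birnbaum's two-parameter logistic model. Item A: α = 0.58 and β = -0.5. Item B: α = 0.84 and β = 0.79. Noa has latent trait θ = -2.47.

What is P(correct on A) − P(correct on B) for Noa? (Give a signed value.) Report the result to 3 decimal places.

P(θ) = 1 / (1 + exp(−α(θ − β)))
P_A = 0.2418
P_B = 0.0607
P_A − P_B = 0.1811

0.181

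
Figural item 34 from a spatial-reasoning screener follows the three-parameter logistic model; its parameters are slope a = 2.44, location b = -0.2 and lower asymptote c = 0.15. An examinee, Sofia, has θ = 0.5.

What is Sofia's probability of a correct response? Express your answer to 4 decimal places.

0.8696

P(θ) = c + (1 − c) · 1 / (1 + exp(−a(θ − b)))
Exponent: 2.44 × (0.5 − (-0.2)) = 1.7080
1/(1 + e^{-1.7080}) = 0.8466
P = 0.15 + 0.85 × 0.8466 = 0.8696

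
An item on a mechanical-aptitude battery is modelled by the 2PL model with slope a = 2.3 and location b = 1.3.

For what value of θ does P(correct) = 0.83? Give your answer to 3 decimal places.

P(θ) = 1 / (1 + exp(−a(θ − b)))
logit = ln(0.8300/0.1700) = 1.5856
θ = b + logit/(a) = 1.3 + 1.5856/2.3000 = 1.9894

1.989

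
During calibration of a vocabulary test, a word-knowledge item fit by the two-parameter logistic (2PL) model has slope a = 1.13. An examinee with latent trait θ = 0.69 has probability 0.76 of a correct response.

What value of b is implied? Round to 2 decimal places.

P(θ) = 1 / (1 + exp(−a(θ − b)))
logit(0.76) = ln(0.76/0.24) = 1.1527
b = θ − logit/(a) = 0.69 − 1.1527/1.1300 = -0.3301

-0.33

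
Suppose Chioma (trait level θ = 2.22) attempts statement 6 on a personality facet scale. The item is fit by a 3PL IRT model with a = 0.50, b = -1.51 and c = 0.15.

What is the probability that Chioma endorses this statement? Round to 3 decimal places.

0.886

P(θ) = c + (1 − c) · 1 / (1 + exp(−a(θ − b)))
Exponent: 0.50 × (2.22 − (-1.51)) = 1.8650
1/(1 + e^{-1.8650}) = 0.8659
P = 0.15 + 0.85 × 0.8659 = 0.8860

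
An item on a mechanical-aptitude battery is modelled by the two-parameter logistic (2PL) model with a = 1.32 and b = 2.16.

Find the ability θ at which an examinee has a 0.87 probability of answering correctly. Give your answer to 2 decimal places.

P(θ) = 1 / (1 + exp(−a(θ − b)))
logit = ln(0.8700/0.1300) = 1.9010
θ = b + logit/(a) = 2.16 + 1.9010/1.3200 = 3.6001

3.60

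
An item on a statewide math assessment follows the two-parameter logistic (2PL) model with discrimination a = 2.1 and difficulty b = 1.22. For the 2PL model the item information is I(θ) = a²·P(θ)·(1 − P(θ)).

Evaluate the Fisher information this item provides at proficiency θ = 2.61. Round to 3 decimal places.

P = 1/(1+e^{-2.9190}) = 0.9488
P(1−P) = 0.9488 × 0.0512 = 0.0486
I = a² × P(1−P) = 2.1² × 0.0486 = 0.21432

0.214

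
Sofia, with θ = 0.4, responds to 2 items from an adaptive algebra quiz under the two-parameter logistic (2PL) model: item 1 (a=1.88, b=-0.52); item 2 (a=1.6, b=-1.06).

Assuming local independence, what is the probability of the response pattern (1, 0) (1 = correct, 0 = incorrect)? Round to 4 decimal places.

0.0749

P(θ) = 1 / (1 + exp(−a(θ − b)))
P_1 = 1/(1+e^{-1.7296}) = 0.8494
P_2 = 1/(1+e^{-2.3360}) = 0.9118
L = P_1 × (1−P_2) = 0.8494 × 0.0882 = 0.07490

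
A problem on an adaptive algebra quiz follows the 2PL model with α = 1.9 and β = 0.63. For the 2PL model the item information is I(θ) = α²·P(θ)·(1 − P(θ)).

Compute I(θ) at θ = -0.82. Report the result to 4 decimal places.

0.2030

P = 1/(1+e^{2.7550}) = 0.0598
P(1−P) = 0.0598 × 0.9402 = 0.0562
I = α² × P(1−P) = 1.9² × 0.0562 = 0.20298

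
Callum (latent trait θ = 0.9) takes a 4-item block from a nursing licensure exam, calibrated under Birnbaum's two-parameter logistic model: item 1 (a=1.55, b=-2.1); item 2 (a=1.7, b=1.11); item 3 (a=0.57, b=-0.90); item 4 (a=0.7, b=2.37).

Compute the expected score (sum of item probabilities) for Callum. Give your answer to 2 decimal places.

P(θ) = 1 / (1 + exp(−a(θ − b)))
P_1 = 1/(1+e^{-4.6500}) = 0.9905
P_2 = 1/(1+e^{0.3570}) = 0.4117
P_3 = 1/(1+e^{-1.0260}) = 0.7361
P_4 = 1/(1+e^{1.0290}) = 0.2633
E[score] = 0.9905 + 0.4117 + 0.7361 + 0.2633 = 2.4016

2.40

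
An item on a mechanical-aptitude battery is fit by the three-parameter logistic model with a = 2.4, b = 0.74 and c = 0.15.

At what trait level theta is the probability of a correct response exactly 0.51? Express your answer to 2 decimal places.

0.61

P(theta) = c + (1 − c) · 1 / (1 + exp(−a(theta − b)))
Remove guessing floor: (0.51 − 0.15)/(1 − 0.15) = 0.4235
logit = ln(0.4235/0.5765) = -0.3083
theta = b + logit/(a) = 0.74 + (-0.3083)/2.4000 = 0.6115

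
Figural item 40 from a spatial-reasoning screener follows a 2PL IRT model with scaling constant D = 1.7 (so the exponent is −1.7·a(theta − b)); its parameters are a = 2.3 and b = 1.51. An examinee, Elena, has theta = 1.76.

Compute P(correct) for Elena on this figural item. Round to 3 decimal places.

0.727

P(theta) = 1 / (1 + exp(−D·a(theta − b)))
Exponent: 1.7 × 2.3 × (1.76 − 1.51) = 0.9775
1/(1 + e^{-0.9775}) = 0.7266
P = 0.7266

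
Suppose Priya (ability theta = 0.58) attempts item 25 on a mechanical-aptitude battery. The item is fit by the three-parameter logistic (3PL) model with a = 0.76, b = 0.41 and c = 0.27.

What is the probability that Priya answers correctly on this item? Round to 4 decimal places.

P(theta) = c + (1 − c) · 1 / (1 + exp(−a(theta − b)))
Exponent: 0.76 × (0.58 − 0.41) = 0.1292
1/(1 + e^{-0.1292}) = 0.5323
P = 0.27 + 0.73 × 0.5323 = 0.6585

0.6585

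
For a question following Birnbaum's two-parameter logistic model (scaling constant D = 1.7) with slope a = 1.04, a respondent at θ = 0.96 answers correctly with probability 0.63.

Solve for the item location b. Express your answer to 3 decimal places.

P(θ) = 1 / (1 + exp(−D·a(θ − b)))
logit(0.63) = ln(0.63/0.37) = 0.5322
b = θ − logit/(1.7·a) = 0.96 − 0.5322/1.7680 = 0.6590

0.659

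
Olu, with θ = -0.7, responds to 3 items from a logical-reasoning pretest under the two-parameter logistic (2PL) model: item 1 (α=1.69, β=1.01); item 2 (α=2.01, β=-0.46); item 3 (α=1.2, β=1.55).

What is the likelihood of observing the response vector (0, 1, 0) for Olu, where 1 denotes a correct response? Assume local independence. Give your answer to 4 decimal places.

0.3388

P(θ) = 1 / (1 + exp(−α(θ − β)))
P_1 = 1/(1+e^{2.8899}) = 0.0527
P_2 = 1/(1+e^{0.4824}) = 0.3817
P_3 = 1/(1+e^{2.7000}) = 0.0630
L = (1−P_1) × P_2 × (1−P_3) = 0.9473 × 0.3817 × 0.9370 = 0.33882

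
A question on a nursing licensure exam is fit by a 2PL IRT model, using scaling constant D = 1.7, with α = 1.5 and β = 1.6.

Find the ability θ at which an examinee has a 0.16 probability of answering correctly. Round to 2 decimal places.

0.95

P(θ) = 1 / (1 + exp(−D·α(θ − β)))
logit = ln(0.1600/0.8400) = -1.6582
θ = β + logit/(1.7·α) = 1.6 + (-1.6582)/2.5500 = 0.9497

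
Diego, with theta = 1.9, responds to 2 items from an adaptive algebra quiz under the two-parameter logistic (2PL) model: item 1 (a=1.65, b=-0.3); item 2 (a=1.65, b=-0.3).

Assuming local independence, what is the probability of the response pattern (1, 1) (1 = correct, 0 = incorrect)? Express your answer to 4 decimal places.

0.9490

P(theta) = 1 / (1 + exp(−a(theta − b)))
P_1 = 1/(1+e^{-3.6300}) = 0.9742
P_2 = 1/(1+e^{-3.6300}) = 0.9742
L = P_1 × P_2 = 0.9742 × 0.9742 = 0.94900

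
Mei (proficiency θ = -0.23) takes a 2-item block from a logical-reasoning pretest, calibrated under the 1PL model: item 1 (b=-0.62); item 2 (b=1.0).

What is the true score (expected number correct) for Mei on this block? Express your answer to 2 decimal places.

0.82

P(θ) = 1 / (1 + exp(−(θ − b)))
P_1 = 1/(1+e^{-0.3900}) = 0.5963
P_2 = 1/(1+e^{1.2300}) = 0.2262
E[score] = 0.5963 + 0.2262 = 0.8225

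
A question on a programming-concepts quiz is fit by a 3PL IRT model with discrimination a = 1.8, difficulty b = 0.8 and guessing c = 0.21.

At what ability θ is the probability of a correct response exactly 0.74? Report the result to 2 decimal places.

1.20

P(θ) = c + (1 − c) · 1 / (1 + exp(−a(θ − b)))
Remove guessing floor: (0.74 − 0.21)/(1 − 0.21) = 0.6709
logit = ln(0.6709/0.3291) = 0.7122
θ = b + logit/(a) = 0.8 + 0.7122/1.8000 = 1.1957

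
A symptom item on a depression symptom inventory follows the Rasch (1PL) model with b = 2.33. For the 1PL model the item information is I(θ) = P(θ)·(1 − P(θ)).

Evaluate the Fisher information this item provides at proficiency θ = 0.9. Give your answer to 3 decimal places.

0.156

P = 1/(1+e^{1.4300}) = 0.1931
P(1−P) = 0.1931 × 0.8069 = 0.1558
I = P(1−P) = 0.15581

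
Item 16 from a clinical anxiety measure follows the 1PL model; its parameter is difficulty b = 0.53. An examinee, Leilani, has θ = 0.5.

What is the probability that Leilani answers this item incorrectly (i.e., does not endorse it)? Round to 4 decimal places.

0.5075

P(θ) = 1 / (1 + exp(−(θ − b)))
Exponent: (0.5 − 0.53) = -0.0300
1/(1 + e^{0.0300}) = 0.4925
P = 0.4925
P(incorrect) = 1 − 0.4925 = 0.5075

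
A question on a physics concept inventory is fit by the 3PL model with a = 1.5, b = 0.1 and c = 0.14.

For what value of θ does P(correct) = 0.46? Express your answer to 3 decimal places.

-0.249

P(θ) = c + (1 − c) · 1 / (1 + exp(−a(θ − b)))
Remove guessing floor: (0.46 − 0.14)/(1 − 0.14) = 0.3721
logit = ln(0.3721/0.6279) = -0.5232
θ = b + logit/(a) = 0.1 + (-0.5232)/1.5000 = -0.2488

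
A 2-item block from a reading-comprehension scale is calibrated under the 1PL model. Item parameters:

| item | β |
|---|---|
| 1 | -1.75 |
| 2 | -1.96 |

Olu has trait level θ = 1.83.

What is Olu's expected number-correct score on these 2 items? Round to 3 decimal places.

P(θ) = 1 / (1 + exp(−(θ − β)))
P_1 = 1/(1+e^{-3.5800}) = 0.9729
P_2 = 1/(1+e^{-3.7900}) = 0.9779
E[score] = 0.9729 + 0.9779 = 1.9508

1.951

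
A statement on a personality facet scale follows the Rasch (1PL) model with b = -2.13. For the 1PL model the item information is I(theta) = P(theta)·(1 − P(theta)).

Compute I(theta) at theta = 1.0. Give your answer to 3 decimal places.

P = 1/(1+e^{-3.1300}) = 0.9581
P(1−P) = 0.9581 × 0.0419 = 0.0401
I = P(1−P) = 0.04013

0.040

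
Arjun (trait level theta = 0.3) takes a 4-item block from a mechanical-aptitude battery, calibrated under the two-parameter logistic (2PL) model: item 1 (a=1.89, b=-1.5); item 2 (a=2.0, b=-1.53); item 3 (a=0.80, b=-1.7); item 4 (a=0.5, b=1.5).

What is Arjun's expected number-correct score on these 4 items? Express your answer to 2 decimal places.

P(theta) = 1 / (1 + exp(−a(theta − b)))
P_1 = 1/(1+e^{-3.4020}) = 0.9678
P_2 = 1/(1+e^{-3.6600}) = 0.9749
P_3 = 1/(1+e^{-1.6000}) = 0.8320
P_4 = 1/(1+e^{0.6000}) = 0.3543
E[score] = 0.9678 + 0.9749 + 0.8320 + 0.3543 = 3.1290

3.13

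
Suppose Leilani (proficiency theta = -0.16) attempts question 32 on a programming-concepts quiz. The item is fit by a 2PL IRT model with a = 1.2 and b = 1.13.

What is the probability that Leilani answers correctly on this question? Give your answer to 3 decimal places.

0.175

P(theta) = 1 / (1 + exp(−a(theta − b)))
Exponent: 1.2 × (-0.16 − 1.13) = -1.5480
1/(1 + e^{1.5480}) = 0.1754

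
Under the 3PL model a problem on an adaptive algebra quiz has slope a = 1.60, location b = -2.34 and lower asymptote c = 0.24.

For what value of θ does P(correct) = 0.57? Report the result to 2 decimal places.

-2.51

P(θ) = c + (1 − c) · 1 / (1 + exp(−a(θ − b)))
Remove guessing floor: (0.57 − 0.24)/(1 − 0.24) = 0.4342
logit = ln(0.4342/0.5658) = -0.2647
θ = b + logit/(a) = -2.34 + (-0.2647)/1.6000 = -2.5054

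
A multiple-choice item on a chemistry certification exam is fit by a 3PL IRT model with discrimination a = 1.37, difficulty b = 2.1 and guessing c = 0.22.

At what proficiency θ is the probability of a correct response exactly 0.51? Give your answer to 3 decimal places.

1.717

P(θ) = c + (1 − c) · 1 / (1 + exp(−a(θ − b)))
Remove guessing floor: (0.51 − 0.22)/(1 − 0.22) = 0.3718
logit = ln(0.3718/0.6282) = -0.5245
θ = b + logit/(a) = 2.1 + (-0.5245)/1.3700 = 1.7171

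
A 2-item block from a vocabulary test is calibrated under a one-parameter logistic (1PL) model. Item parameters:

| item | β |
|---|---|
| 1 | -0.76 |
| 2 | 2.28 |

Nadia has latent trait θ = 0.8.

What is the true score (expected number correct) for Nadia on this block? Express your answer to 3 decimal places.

1.012

P(θ) = 1 / (1 + exp(−(θ − β)))
P_1 = 1/(1+e^{-1.5600}) = 0.8264
P_2 = 1/(1+e^{1.4800}) = 0.1854
E[score] = 0.8264 + 0.1854 = 1.0118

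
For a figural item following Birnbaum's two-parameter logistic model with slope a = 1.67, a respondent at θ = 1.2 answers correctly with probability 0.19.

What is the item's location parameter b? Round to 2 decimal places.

2.07

P(θ) = 1 / (1 + exp(−a(θ − b)))
logit(0.19) = ln(0.19/0.81) = -1.4500
b = θ − logit/(a) = 1.2 − (-1.4500)/1.6700 = 2.0683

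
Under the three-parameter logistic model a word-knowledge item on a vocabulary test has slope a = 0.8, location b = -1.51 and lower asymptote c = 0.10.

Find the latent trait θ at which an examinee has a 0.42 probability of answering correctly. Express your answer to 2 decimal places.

-2.25

P(θ) = c + (1 − c) · 1 / (1 + exp(−a(θ − b)))
Remove guessing floor: (0.42 − 0.10)/(1 − 0.10) = 0.3556
logit = ln(0.3556/0.6444) = -0.5947
θ = b + logit/(a) = -1.51 + (-0.5947)/0.8000 = -2.2534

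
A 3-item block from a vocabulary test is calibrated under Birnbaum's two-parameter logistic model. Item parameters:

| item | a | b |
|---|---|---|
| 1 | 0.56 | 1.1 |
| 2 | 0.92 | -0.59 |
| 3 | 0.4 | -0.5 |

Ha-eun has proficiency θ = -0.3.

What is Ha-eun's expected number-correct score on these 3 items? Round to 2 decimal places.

P(θ) = 1 / (1 + exp(−a(θ − b)))
P_1 = 1/(1+e^{0.7840}) = 0.3135
P_2 = 1/(1+e^{-0.2668}) = 0.5663
P_3 = 1/(1+e^{-0.0800}) = 0.5200
E[score] = 0.3135 + 0.5663 + 0.5200 = 1.3998

1.40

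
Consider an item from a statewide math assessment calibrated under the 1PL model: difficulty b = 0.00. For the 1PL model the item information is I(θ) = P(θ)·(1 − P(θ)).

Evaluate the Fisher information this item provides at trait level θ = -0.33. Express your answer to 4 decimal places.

0.2433

P = 1/(1+e^{0.3300}) = 0.4182
P(1−P) = 0.4182 × 0.5818 = 0.2433
I = P(1−P) = 0.24332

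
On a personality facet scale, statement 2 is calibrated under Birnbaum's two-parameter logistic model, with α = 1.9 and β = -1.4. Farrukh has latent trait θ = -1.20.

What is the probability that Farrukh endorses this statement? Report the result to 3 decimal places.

P(θ) = 1 / (1 + exp(−α(θ − β)))
Exponent: 1.9 × (-1.20 − (-1.4)) = 0.3800
1/(1 + e^{-0.3800}) = 0.5939

0.594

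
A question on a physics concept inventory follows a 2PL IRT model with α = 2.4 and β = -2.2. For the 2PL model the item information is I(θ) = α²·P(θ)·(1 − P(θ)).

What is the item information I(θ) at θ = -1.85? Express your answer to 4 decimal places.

P = 1/(1+e^{-0.8400}) = 0.6985
P(1−P) = 0.6985 × 0.3015 = 0.2106
I = α² × P(1−P) = 2.4² × 0.2106 = 1.21312

1.2131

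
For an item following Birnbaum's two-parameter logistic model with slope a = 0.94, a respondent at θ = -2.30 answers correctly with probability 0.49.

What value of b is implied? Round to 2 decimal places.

P(θ) = 1 / (1 + exp(−a(θ − b)))
logit(0.49) = ln(0.49/0.51) = -0.0400
b = θ − logit/(a) = -2.30 − (-0.0400)/0.9400 = -2.2574

-2.26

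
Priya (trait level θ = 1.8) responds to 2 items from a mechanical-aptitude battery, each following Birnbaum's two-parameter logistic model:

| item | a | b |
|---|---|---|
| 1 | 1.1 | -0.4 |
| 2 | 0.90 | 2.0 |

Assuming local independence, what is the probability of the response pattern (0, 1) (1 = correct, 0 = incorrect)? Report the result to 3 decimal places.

0.037

P(θ) = 1 / (1 + exp(−a(θ − b)))
P_1 = 1/(1+e^{-2.4200}) = 0.9183
P_2 = 1/(1+e^{0.1800}) = 0.4551
L = (1−P_1) × P_2 = 0.0817 × 0.4551 = 0.03717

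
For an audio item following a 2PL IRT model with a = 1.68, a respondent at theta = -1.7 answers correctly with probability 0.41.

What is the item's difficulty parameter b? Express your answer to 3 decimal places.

P(theta) = 1 / (1 + exp(−a(theta − b)))
logit(0.41) = ln(0.41/0.59) = -0.3640
b = theta − logit/(a) = -1.7 − (-0.3640)/1.6800 = -1.4834

-1.483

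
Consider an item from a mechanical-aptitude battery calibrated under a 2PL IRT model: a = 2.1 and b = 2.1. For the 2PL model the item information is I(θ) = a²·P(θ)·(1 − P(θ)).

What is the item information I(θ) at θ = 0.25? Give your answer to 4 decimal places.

P = 1/(1+e^{3.8850}) = 0.0201
P(1−P) = 0.0201 × 0.9799 = 0.0197
I = a² × P(1−P) = 2.1² × 0.0197 = 0.08700

0.0870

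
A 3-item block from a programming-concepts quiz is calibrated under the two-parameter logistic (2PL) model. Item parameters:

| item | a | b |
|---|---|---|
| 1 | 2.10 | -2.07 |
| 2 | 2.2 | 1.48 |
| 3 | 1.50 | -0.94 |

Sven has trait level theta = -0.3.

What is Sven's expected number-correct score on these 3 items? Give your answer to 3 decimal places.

1.719

P(theta) = 1 / (1 + exp(−a(theta − b)))
P_1 = 1/(1+e^{-3.7170}) = 0.9763
P_2 = 1/(1+e^{3.9160}) = 0.0195
P_3 = 1/(1+e^{-0.9600}) = 0.7231
E[score] = 0.9763 + 0.0195 + 0.7231 = 1.7189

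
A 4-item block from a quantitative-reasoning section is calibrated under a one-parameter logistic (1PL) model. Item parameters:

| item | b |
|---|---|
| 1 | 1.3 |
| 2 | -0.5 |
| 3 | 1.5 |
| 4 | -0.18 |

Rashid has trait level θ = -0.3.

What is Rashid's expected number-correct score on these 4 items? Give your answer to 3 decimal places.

P(θ) = 1 / (1 + exp(−(θ − b)))
P_1 = 1/(1+e^{1.6000}) = 0.1680
P_2 = 1/(1+e^{-0.2000}) = 0.5498
P_3 = 1/(1+e^{1.8000}) = 0.1419
P_4 = 1/(1+e^{0.1200}) = 0.4700
E[score] = 0.1680 + 0.5498 + 0.1419 + 0.4700 = 1.3297

1.330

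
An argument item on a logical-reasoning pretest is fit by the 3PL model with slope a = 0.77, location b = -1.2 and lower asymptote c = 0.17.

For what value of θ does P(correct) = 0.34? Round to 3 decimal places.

-2.962

P(θ) = c + (1 − c) · 1 / (1 + exp(−a(θ − b)))
Remove guessing floor: (0.34 − 0.17)/(1 − 0.17) = 0.2048
logit = ln(0.2048/0.7952) = -1.3564
θ = b + logit/(a) = -1.2 + (-1.3564)/0.7700 = -2.9616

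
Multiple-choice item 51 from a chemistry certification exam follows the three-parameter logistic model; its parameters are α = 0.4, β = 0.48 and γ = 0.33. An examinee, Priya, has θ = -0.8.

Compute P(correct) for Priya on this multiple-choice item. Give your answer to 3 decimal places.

P(θ) = γ + (1 − γ) · 1 / (1 + exp(−α(θ − β)))
Exponent: 0.4 × (-0.8 − 0.48) = -0.5120
1/(1 + e^{0.5120}) = 0.3747
P = 0.33 + 0.67 × 0.3747 = 0.5811

0.581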